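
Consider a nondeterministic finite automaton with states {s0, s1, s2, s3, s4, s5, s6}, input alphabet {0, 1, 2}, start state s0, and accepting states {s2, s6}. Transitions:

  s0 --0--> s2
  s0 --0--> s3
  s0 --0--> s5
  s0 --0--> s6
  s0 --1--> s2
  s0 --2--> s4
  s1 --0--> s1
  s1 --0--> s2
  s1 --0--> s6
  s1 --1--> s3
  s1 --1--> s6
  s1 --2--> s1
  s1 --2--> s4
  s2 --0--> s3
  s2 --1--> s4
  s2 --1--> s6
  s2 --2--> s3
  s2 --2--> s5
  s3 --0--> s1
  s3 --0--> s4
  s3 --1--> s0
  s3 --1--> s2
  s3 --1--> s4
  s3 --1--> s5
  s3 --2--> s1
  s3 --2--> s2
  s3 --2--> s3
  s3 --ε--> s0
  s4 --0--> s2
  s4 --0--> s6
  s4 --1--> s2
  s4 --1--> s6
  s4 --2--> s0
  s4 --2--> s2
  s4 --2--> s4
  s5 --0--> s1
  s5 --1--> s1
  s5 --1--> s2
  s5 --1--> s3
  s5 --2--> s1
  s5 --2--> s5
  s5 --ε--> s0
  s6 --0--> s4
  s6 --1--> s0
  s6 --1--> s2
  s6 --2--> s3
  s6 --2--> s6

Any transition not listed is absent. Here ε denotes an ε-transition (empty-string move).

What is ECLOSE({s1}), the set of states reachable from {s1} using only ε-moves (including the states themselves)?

Begin with {s1}.
No ε-moves leave this set, so the closure equals the set itself.

{s1}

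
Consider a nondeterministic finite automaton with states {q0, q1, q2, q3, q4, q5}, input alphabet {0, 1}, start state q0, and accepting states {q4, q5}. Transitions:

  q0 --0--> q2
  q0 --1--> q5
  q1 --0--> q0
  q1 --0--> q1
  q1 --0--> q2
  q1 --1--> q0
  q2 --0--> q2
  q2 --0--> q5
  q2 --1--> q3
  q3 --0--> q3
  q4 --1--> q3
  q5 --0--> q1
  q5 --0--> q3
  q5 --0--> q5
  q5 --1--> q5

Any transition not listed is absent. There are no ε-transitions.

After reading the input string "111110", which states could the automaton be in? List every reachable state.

{q1, q3, q5}

Start in {q0}.
Read '1': {q0} → {q5}.
Read '1': {q5} → {q5}.
Read '1': {q5} → {q5}.
Read '1': {q5} → {q5}.
Read '1': {q5} → {q5}.
Read '0': {q5} → {q1, q3, q5}.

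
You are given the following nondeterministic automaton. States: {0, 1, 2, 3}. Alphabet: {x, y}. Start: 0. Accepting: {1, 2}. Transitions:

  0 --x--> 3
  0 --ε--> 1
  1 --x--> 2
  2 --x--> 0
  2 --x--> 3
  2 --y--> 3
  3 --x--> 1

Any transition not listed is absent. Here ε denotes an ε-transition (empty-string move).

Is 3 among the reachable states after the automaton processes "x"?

Yes

Start: ε-closure({0}) = {0, 1}.
Read 'x': {0, 1} → {2, 3}.
State 3 is in {2, 3}.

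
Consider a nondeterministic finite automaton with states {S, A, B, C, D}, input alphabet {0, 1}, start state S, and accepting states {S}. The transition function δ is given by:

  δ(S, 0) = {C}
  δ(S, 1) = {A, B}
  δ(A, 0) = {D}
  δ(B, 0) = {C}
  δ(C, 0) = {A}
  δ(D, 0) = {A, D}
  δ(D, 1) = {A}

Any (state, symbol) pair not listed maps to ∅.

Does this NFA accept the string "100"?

Start in {S}.
Read '1': {S} → {A, B}.
Read '0': {A, B} → {C, D}.
Read '0': {C, D} → {A, D}.
The final set {A, D} contains no accepting state.

No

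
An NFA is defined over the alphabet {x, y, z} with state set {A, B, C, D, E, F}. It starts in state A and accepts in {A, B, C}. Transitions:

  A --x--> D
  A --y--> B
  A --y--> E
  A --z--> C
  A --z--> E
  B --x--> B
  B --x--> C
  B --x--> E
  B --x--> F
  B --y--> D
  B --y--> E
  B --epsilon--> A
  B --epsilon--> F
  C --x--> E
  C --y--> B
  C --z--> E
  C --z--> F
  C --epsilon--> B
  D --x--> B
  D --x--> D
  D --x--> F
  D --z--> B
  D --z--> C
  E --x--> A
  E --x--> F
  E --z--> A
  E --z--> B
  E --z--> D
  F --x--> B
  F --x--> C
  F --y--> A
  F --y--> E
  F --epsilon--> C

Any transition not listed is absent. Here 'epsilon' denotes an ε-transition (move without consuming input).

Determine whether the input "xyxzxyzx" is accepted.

Start in {A}.
Read 'x': {A} → {D}.
Read 'y': {D} → ∅.
The set is empty and remains empty for the remaining 6 symbols.
The final set ∅ contains no accepting state.

No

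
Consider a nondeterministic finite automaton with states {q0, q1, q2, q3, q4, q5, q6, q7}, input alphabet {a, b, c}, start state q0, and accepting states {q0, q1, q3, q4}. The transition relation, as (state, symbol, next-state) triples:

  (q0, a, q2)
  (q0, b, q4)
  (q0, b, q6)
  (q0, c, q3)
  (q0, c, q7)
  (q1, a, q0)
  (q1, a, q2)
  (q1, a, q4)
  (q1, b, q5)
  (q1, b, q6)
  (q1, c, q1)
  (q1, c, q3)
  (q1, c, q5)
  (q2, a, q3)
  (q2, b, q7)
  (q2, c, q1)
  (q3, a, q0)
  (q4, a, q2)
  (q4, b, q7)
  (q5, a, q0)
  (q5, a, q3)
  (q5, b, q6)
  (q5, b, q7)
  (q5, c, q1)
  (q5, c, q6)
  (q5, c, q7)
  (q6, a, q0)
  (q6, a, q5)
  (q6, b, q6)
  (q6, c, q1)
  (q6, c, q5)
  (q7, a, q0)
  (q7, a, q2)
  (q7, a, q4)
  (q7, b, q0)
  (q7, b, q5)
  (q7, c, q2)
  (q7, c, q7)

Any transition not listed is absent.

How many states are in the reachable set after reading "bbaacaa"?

2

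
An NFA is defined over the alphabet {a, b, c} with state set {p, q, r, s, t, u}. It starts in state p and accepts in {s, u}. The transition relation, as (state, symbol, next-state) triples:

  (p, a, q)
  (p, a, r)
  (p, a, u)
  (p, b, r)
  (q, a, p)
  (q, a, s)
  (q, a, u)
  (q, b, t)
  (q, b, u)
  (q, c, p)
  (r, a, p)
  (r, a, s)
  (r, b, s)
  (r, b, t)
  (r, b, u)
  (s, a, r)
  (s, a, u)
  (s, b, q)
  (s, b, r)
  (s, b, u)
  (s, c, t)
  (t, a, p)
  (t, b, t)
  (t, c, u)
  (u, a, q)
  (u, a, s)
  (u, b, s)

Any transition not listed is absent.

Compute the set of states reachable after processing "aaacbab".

Start in {p}.
Read 'a': p→{q, r, u}; now {q, r, u}.
Read 'a': q→{p, s, u}, r→{p, s}, u→{q, s}; now {p, q, s, u}.
Read 'a': p→{q, r, u}, q→{p, s, u}, s→{r, u}, u→{q, s}; now {p, q, r, s, u}.
Read 'c': p→∅, q→{p}, r→∅, s→{t}, u→∅; now {p, t}.
Read 'b': p→{r}, t→{t}; now {r, t}.
Read 'a': r→{p, s}, t→{p}; now {p, s}.
Read 'b': p→{r}, s→{q, r, u}; now {q, r, u}.

{q, r, u}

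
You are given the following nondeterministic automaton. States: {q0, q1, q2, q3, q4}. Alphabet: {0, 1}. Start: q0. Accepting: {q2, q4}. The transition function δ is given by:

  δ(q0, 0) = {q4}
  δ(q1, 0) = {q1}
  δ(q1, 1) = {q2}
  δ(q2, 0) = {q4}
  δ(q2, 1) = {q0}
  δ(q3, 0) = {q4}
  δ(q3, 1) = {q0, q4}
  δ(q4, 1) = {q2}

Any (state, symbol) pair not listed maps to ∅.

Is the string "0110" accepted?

Yes

Start in {q0}.
Read '0': q0→{q4}; now {q4}.
Read '1': q4→{q2}; now {q2}.
Read '1': q2→{q0}; now {q0}.
Read '0': q0→{q4}; now {q4}.
The final set {q4} contains the accepting state q4.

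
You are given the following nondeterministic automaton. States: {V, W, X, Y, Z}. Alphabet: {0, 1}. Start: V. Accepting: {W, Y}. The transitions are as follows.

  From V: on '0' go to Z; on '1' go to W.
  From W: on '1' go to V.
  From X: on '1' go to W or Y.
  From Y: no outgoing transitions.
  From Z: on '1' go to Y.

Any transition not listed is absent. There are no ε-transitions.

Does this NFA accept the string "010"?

No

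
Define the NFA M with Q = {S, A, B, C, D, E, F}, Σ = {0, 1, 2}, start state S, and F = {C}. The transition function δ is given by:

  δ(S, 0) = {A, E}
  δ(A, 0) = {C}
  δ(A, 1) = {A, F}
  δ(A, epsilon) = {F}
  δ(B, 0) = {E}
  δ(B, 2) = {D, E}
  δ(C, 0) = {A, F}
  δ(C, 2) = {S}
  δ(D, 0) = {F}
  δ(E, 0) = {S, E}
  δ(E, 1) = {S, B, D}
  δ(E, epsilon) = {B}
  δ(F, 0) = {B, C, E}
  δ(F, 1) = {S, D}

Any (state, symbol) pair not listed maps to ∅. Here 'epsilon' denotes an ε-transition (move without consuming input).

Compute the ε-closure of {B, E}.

{B, E}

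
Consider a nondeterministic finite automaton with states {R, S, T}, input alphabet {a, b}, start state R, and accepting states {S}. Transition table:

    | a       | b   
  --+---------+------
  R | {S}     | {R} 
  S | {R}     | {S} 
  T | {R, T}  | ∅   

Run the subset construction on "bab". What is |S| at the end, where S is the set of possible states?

1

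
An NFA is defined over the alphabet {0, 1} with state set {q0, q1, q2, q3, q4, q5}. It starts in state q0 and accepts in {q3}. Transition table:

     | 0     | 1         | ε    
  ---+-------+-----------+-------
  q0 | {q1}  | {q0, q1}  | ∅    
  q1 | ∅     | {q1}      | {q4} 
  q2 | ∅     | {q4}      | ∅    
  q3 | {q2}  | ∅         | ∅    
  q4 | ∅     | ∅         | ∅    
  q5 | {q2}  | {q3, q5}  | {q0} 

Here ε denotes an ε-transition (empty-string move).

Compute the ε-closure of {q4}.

{q4}

Begin with {q4}.
No ε-moves leave this set, so the closure equals the set itself.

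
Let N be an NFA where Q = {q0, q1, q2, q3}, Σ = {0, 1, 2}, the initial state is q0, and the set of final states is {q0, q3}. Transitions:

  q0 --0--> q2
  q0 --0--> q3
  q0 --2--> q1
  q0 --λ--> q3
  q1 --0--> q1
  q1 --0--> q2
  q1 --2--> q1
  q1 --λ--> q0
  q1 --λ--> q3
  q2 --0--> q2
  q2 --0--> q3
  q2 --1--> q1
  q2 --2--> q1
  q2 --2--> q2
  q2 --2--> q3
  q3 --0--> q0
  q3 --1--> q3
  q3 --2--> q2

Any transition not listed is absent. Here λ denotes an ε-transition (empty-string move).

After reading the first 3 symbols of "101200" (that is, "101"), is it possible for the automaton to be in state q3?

Yes

Start: ε-closure({q0}) = {q0, q3}.
Read '1': q0→∅, q3→{q3}; now {q3}.
Read '0': q3→{q0}; union {q0}; ε-closure = {q0, q3}.
Read '1': q0→∅, q3→{q3}; now {q3}.
State q3 is in {q3}.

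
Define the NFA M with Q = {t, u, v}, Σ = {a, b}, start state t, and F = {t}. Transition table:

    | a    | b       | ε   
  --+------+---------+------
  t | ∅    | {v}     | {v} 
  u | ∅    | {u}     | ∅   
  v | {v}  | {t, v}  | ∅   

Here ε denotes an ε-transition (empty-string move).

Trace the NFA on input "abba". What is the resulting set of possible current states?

{v}

Start: ε-closure({t}) = {t, v}.
Read 'a': t→∅, v→{v}; now {v}.
Read 'b': v→{t, v}; now {t, v}.
Read 'b': t→{v}, v→{t, v}; now {t, v}.
Read 'a': t→∅, v→{v}; now {v}.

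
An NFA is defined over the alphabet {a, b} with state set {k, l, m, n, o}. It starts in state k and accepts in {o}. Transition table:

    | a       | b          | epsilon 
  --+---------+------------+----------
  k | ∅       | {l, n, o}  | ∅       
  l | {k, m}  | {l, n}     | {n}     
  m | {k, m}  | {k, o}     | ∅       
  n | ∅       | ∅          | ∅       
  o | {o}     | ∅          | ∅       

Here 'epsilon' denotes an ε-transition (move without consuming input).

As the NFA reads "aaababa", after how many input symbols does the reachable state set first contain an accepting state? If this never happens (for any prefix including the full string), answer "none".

Start in {k}.
Read 'a': k→∅; now ∅.
The set is empty and remains empty for the remaining 6 symbols.
No reachable set along the way intersects F.

none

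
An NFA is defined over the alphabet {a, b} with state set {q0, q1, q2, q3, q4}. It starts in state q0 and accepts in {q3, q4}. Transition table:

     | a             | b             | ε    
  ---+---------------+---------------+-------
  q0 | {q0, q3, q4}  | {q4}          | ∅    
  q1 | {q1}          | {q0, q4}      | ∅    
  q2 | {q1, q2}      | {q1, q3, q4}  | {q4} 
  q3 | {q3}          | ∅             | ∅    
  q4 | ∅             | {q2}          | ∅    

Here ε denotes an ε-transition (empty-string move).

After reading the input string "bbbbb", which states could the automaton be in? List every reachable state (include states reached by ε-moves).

Start in {q0}.
Read 'b': q0→{q4}; now {q4}.
Read 'b': q4→{q2}; union {q2}; ε-closure = {q2, q4}.
Read 'b': q2→{q1, q3, q4}, q4→{q2}; now {q1, q2, q3, q4}.
Read 'b': q1→{q0, q4}, q2→{q1, q3, q4}, q3→∅, q4→{q2}; now {q0, q1, q2, q3, q4}.
Read 'b': q0→{q4}, q1→{q0, q4}, q2→{q1, q3, q4}, q3→∅, q4→{q2}; now {q0, q1, q2, q3, q4}.

{q0, q1, q2, q3, q4}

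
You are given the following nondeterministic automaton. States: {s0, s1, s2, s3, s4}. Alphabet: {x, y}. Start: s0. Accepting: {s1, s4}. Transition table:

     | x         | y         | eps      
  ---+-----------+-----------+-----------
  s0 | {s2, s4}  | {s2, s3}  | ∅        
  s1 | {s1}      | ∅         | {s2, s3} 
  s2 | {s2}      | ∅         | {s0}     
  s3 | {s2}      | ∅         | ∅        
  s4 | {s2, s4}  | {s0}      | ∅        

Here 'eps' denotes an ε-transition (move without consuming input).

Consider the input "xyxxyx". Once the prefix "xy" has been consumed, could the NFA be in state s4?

No

Start in {s0}.
Read 'x': s0→{s2, s4}; union {s2, s4}; ε-closure = {s0, s2, s4}.
Read 'y': s0→{s2, s3}, s2→∅, s4→{s0}; now {s0, s2, s3}.
State s4 is not in {s0, s2, s3}.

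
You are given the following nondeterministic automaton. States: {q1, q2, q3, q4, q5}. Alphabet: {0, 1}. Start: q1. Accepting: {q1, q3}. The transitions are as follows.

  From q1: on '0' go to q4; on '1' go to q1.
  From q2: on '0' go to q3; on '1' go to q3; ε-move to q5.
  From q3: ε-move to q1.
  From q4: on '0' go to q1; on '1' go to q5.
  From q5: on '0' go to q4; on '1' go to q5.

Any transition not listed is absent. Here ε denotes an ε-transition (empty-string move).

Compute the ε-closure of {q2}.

{q2, q5}

Begin with {q2}.
ε-move q2 → q5; add q5.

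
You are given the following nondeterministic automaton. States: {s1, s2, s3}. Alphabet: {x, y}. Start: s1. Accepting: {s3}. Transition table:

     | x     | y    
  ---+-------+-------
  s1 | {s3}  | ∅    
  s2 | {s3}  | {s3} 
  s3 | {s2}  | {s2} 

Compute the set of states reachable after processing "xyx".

{s3}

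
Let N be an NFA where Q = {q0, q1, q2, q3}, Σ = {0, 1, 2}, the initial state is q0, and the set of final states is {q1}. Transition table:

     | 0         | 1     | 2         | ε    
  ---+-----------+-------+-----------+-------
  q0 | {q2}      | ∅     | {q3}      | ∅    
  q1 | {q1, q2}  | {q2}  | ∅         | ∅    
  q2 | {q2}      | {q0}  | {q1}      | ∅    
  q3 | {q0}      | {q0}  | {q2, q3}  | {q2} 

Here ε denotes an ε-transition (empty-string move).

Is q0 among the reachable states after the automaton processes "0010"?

Start in {q0}.
Read '0': q0→{q2}; now {q2}.
Read '0': q2→{q2}; now {q2}.
Read '1': q2→{q0}; now {q0}.
Read '0': q0→{q2}; now {q2}.
State q0 is not in {q2}.

No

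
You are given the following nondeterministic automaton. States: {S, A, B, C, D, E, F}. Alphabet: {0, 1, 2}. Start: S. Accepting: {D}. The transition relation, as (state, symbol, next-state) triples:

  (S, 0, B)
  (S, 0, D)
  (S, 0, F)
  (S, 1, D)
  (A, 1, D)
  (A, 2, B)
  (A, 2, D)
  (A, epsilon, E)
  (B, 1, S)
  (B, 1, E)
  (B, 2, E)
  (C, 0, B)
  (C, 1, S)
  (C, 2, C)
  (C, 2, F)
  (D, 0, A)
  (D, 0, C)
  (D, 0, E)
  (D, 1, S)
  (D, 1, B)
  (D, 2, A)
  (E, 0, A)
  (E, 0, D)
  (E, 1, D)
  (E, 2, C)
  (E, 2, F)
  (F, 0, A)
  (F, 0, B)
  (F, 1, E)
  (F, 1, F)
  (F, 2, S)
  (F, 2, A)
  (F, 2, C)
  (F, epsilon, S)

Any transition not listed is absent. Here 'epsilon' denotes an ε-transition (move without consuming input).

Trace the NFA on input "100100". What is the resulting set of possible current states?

Start in {S}.
Read '1': S→{D}; now {D}.
Read '0': D→{A, C, E}; now {A, C, E}.
Read '0': A→∅, C→{B}, E→{A, D}; union {A, B, D}; ε-closure = {A, B, D, E}.
Read '1': A→{D}, B→{S, E}, D→{S, B}, E→{D}; now {S, B, D, E}.
Read '0': S→{B, D, F}, B→∅, D→{A, C, E}, E→{A, D}; union {A, B, C, D, E, F}; ε-closure = {S, A, B, C, D, E, F}.
Read '0': S→{B, D, F}, A→∅, B→∅, C→{B}, D→{A, C, E}, E→{A, D}, F→{A, B}; union {A, B, C, D, E, F}; ε-closure = {S, A, B, C, D, E, F}.

{S, A, B, C, D, E, F}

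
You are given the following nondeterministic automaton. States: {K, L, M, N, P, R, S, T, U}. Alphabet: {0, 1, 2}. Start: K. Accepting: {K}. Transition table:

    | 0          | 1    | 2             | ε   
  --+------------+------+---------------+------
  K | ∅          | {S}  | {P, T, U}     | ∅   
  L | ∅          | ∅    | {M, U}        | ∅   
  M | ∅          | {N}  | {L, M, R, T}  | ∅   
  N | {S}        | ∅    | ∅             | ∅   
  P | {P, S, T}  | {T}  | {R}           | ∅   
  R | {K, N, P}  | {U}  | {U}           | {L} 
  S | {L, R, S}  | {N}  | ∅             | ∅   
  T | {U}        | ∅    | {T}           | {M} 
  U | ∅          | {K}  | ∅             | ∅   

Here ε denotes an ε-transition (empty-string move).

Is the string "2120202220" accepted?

Start in {K}.
Read '2': {K} → {M, P, T, U}.
Read '1': {M, P, T, U} → {K, M, N, T}.
Read '2': {K, M, N, T} → {L, M, P, R, T, U}.
Read '0': {L, M, P, R, T, U} → {K, M, N, P, S, T, U}.
Read '2': {K, M, N, P, S, T, U} → {L, M, P, R, T, U}.
Read '0': {L, M, P, R, T, U} → {K, M, N, P, S, T, U}.
Read '2': {K, M, N, P, S, T, U} → {L, M, P, R, T, U}.
Read '2': {L, M, P, R, T, U} → {L, M, R, T, U}.
Read '2': {L, M, R, T, U} → {L, M, R, T, U}.
Read '0': {L, M, R, T, U} → {K, N, P, U}.
The final set {K, N, P, U} contains the accepting state K.

Yes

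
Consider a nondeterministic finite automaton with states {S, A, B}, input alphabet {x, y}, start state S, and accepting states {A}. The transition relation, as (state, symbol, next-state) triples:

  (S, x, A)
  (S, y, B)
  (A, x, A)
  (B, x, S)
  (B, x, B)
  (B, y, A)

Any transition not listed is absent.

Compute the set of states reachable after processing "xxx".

{A}

Start in {S}.
Read 'x': S→{A}; now {A}.
Read 'x': A→{A}; now {A}.
Read 'x': A→{A}; now {A}.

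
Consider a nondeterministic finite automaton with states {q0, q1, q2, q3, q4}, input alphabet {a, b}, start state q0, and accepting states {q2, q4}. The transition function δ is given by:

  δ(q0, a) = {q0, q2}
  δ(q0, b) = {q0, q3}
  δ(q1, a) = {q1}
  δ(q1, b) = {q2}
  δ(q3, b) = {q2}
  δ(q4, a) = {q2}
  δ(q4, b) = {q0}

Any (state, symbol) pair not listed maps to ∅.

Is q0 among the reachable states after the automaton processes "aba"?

Start in {q0}.
Read 'a': {q0} → {q0, q2}.
Read 'b': {q0, q2} → {q0, q3}.
Read 'a': {q0, q3} → {q0, q2}.
State q0 is in {q0, q2}.

Yes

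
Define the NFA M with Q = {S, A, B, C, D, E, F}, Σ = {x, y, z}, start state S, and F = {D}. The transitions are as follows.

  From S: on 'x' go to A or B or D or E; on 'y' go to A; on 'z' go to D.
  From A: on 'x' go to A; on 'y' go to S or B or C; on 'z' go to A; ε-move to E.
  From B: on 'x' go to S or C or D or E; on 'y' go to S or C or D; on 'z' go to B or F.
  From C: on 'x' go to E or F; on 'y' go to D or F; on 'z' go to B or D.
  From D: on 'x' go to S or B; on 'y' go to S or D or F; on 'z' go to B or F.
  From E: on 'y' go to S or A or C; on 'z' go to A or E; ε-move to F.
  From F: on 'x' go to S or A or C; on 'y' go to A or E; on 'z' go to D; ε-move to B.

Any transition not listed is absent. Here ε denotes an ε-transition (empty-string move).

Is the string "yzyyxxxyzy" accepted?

Yes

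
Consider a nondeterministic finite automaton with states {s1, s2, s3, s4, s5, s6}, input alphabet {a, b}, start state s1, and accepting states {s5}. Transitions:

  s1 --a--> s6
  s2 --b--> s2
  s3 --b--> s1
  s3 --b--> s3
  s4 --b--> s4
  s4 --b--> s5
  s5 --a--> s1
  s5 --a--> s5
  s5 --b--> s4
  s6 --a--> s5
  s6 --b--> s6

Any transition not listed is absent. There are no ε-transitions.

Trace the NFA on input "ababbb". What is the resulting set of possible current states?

Start in {s1}.
Read 'a': s1→{s6}; now {s6}.
Read 'b': s6→{s6}; now {s6}.
Read 'a': s6→{s5}; now {s5}.
Read 'b': s5→{s4}; now {s4}.
Read 'b': s4→{s4, s5}; now {s4, s5}.
Read 'b': s4→{s4, s5}, s5→{s4}; now {s4, s5}.

{s4, s5}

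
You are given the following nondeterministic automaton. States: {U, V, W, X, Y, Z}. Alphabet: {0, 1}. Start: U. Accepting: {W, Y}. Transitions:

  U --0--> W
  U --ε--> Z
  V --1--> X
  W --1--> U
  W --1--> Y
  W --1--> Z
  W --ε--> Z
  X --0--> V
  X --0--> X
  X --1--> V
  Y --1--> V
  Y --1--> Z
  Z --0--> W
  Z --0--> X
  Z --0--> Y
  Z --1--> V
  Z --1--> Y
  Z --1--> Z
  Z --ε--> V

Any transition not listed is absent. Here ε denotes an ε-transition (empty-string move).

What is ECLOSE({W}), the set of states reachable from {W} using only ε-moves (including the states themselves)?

{V, W, Z}

Begin with {W}.
ε-move W → Z; add Z.
ε-move Z → V; add V.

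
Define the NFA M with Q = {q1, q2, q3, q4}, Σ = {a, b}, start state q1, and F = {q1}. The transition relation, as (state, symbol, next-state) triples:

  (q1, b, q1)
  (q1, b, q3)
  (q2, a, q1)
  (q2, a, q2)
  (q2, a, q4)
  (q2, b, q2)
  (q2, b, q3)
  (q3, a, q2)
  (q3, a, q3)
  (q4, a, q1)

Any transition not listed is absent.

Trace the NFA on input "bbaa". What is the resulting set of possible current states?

Start in {q1}.
Read 'b': q1→{q1, q3}; now {q1, q3}.
Read 'b': q1→{q1, q3}, q3→∅; now {q1, q3}.
Read 'a': q1→∅, q3→{q2, q3}; now {q2, q3}.
Read 'a': q2→{q1, q2, q4}, q3→{q2, q3}; now {q1, q2, q3, q4}.

{q1, q2, q3, q4}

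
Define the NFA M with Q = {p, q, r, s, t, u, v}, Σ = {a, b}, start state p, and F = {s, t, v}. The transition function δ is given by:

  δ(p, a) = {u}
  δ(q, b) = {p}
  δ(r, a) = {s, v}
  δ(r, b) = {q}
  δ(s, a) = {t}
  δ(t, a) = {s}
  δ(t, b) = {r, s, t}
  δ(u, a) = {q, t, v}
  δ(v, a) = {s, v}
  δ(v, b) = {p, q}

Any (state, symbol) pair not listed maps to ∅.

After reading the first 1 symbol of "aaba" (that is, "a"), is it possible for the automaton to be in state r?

Start in {p}.
Read 'a': {p} → {u}.
State r is not in {u}.

No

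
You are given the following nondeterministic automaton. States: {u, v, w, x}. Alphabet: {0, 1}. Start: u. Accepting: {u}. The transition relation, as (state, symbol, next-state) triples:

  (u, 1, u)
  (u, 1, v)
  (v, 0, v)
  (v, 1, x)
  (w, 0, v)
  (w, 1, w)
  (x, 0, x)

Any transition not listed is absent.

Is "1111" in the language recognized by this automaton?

Yes

Start in {u}.
Read '1': {u} → {u, v}.
Read '1': {u, v} → {u, v, x}.
Read '1': {u, v, x} → {u, v, x}.
Read '1': {u, v, x} → {u, v, x}.
The final set {u, v, x} contains the accepting state u.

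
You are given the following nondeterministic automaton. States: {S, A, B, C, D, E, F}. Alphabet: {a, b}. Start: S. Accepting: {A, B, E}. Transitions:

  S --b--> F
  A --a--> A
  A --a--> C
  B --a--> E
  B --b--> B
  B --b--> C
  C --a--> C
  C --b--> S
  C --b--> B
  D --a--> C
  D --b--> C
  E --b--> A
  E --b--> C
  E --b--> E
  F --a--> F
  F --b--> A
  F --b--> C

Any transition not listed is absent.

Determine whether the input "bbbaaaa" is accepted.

Start in {S}.
Read 'b': S→{F}; now {F}.
Read 'b': F→{A, C}; now {A, C}.
Read 'b': A→∅, C→{S, B}; now {S, B}.
Read 'a': S→∅, B→{E}; now {E}.
Read 'a': E→∅; now ∅.
The set is empty and remains empty for the remaining 2 symbols.
The final set ∅ contains no accepting state.

No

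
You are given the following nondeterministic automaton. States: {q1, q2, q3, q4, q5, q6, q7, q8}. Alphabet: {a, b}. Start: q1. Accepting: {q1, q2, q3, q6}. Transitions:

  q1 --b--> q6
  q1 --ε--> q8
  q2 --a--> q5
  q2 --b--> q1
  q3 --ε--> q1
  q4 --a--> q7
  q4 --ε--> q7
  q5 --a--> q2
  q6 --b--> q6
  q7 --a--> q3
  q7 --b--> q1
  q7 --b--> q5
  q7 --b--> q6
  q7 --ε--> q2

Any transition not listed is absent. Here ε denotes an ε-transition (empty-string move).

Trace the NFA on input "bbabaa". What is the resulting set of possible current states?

∅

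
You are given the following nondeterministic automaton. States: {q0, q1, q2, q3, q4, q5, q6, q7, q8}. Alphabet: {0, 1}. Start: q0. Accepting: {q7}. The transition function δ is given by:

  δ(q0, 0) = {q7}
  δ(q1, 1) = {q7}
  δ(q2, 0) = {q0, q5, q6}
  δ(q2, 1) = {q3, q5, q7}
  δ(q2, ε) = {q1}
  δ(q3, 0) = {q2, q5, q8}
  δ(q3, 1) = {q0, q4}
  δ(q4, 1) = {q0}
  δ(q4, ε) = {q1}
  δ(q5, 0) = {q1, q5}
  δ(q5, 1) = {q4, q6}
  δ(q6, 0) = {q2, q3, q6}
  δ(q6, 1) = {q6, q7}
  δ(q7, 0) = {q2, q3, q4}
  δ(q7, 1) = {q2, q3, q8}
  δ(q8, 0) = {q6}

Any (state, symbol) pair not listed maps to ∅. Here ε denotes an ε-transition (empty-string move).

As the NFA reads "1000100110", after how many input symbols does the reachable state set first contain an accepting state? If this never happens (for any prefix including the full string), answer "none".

Start in {q0}.
Read '1': {q0} → ∅.
The set is empty and remains empty for the remaining 9 symbols.
No reachable set along the way intersects F.

none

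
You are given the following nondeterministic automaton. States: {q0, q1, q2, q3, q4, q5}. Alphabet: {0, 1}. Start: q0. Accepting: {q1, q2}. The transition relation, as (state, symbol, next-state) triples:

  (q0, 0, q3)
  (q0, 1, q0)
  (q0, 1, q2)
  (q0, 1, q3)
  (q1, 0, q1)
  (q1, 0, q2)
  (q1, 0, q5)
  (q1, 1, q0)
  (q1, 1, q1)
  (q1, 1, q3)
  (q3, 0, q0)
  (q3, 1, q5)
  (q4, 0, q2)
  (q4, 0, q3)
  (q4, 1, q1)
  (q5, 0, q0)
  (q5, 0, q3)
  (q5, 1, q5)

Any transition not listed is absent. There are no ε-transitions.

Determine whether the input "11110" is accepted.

Start in {q0}.
Read '1': q0→{q0, q2, q3}; now {q0, q2, q3}.
Read '1': q0→{q0, q2, q3}, q2→∅, q3→{q5}; now {q0, q2, q3, q5}.
Read '1': q0→{q0, q2, q3}, q2→∅, q3→{q5}, q5→{q5}; now {q0, q2, q3, q5}.
Read '1': q0→{q0, q2, q3}, q2→∅, q3→{q5}, q5→{q5}; now {q0, q2, q3, q5}.
Read '0': q0→{q3}, q2→∅, q3→{q0}, q5→{q0, q3}; now {q0, q3}.
The final set {q0, q3} contains no accepting state.

No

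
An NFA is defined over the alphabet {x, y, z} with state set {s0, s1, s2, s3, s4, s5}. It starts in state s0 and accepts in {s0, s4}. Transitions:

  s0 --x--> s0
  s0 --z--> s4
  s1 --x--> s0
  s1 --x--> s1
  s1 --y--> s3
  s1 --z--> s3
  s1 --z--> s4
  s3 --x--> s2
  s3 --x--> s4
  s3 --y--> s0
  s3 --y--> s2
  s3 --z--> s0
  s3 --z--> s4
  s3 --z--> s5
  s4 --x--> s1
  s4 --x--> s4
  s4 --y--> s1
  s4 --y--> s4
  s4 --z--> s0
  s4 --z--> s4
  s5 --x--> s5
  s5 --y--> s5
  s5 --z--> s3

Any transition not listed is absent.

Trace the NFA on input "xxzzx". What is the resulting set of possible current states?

Start in {s0}.
Read 'x': s0→{s0}; now {s0}.
Read 'x': s0→{s0}; now {s0}.
Read 'z': s0→{s4}; now {s4}.
Read 'z': s4→{s0, s4}; now {s0, s4}.
Read 'x': s0→{s0}, s4→{s1, s4}; now {s0, s1, s4}.

{s0, s1, s4}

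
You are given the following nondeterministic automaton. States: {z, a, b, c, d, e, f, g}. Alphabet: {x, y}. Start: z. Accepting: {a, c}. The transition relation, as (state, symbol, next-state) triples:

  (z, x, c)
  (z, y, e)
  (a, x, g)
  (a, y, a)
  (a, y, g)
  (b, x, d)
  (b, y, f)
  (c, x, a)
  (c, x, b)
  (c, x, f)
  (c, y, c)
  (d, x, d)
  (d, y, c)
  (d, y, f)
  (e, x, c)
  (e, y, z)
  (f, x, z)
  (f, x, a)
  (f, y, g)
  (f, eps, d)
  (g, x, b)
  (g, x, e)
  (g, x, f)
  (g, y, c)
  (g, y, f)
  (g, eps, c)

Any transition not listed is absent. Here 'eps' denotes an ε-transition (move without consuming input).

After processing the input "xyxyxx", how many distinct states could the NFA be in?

Start in {z}.
Read 'x': {z} → {c}.
Read 'y': {c} → {c}.
Read 'x': {c} → {a, b, d, f}.
Read 'y': {a, b, d, f} → {a, c, d, f, g}.
Read 'x': {a, c, d, f, g} → {z, a, b, c, d, e, f, g}.
Read 'x': {z, a, b, c, d, e, f, g} → {z, a, b, c, d, e, f, g}.
That set has 8 states.

8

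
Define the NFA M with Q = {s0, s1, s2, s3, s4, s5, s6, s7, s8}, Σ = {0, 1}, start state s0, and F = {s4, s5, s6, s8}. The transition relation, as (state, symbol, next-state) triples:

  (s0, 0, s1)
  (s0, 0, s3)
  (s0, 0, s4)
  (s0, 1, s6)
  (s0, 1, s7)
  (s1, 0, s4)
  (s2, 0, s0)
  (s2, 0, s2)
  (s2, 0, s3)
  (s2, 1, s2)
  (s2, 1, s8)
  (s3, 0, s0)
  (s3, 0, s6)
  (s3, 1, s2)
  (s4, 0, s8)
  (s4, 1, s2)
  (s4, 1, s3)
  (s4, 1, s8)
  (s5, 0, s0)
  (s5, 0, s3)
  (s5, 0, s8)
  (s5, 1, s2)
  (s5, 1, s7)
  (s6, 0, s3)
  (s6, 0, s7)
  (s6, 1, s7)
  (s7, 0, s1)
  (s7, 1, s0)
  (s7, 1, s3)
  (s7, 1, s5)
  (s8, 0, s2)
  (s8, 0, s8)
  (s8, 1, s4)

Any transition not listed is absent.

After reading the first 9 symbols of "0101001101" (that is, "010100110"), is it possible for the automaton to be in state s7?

No

Start in {s0}.
Read '0': {s0} → {s1, s3, s4}.
Read '1': {s1, s3, s4} → {s2, s3, s8}.
Read '0': {s2, s3, s8} → {s0, s2, s3, s6, s8}.
Read '1': {s0, s2, s3, s6, s8} → {s2, s4, s6, s7, s8}.
Read '0': {s2, s4, s6, s7, s8} → {s0, s1, s2, s3, s7, s8}.
Read '0': {s0, s1, s2, s3, s7, s8} → {s0, s1, s2, s3, s4, s6, s8}.
Read '1': {s0, s1, s2, s3, s4, s6, s8} → {s2, s3, s4, s6, s7, s8}.
Read '1': {s2, s3, s4, s6, s7, s8} → {s0, s2, s3, s4, s5, s7, s8}.
Read '0': {s0, s2, s3, s4, s5, s7, s8} → {s0, s1, s2, s3, s4, s6, s8}.
State s7 is not in {s0, s1, s2, s3, s4, s6, s8}.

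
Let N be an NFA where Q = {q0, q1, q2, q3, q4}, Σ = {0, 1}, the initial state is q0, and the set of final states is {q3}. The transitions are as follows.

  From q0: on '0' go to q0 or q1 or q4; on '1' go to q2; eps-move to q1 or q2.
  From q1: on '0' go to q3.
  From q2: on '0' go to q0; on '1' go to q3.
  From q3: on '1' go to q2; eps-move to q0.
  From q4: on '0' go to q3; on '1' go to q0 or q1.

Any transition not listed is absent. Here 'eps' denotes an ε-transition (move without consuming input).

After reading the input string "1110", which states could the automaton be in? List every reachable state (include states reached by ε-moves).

Start: ε-closure({q0}) = {q0, q1, q2}.
Read '1': q0→{q2}, q1→∅, q2→{q3}; union {q2, q3}; ε-closure = {q0, q1, q2, q3}.
Read '1': q0→{q2}, q1→∅, q2→{q3}, q3→{q2}; union {q2, q3}; ε-closure = {q0, q1, q2, q3}.
Read '1': q0→{q2}, q1→∅, q2→{q3}, q3→{q2}; union {q2, q3}; ε-closure = {q0, q1, q2, q3}.
Read '0': q0→{q0, q1, q4}, q1→{q3}, q2→{q0}, q3→∅; union {q0, q1, q3, q4}; ε-closure = {q0, q1, q2, q3, q4}.

{q0, q1, q2, q3, q4}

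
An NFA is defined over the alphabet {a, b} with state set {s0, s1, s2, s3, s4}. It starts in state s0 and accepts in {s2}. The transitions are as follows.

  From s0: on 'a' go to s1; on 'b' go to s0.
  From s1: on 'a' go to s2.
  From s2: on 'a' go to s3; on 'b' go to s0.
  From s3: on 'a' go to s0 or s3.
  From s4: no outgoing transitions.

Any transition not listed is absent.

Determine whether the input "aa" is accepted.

Start in {s0}.
Read 'a': s0→{s1}; now {s1}.
Read 'a': s1→{s2}; now {s2}.
The final set {s2} contains the accepting state s2.

Yes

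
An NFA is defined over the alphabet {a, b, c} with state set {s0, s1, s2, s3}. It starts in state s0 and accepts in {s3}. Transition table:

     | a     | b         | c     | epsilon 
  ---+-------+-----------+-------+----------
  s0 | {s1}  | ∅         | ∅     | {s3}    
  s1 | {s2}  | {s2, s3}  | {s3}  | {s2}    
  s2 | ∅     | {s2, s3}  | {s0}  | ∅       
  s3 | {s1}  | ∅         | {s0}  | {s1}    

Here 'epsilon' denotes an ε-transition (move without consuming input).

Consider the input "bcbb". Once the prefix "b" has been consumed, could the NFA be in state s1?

Yes

Start: ε-closure({s0}) = {s0, s1, s2, s3}.
Read 'b': {s0, s1, s2, s3} → {s1, s2, s3}.
State s1 is in {s1, s2, s3}.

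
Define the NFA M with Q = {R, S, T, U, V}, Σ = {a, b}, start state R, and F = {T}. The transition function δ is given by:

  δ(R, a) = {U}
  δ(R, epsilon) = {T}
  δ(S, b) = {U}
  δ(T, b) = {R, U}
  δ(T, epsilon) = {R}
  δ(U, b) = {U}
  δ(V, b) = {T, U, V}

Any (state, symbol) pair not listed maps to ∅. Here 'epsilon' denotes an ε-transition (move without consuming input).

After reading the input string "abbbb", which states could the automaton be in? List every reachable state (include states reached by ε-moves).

Start: ε-closure({R}) = {R, T}.
Read 'a': R→{U}, T→∅; now {U}.
Read 'b': U→{U}; now {U}.
Read 'b': U→{U}; now {U}.
Read 'b': U→{U}; now {U}.
Read 'b': U→{U}; now {U}.

{U}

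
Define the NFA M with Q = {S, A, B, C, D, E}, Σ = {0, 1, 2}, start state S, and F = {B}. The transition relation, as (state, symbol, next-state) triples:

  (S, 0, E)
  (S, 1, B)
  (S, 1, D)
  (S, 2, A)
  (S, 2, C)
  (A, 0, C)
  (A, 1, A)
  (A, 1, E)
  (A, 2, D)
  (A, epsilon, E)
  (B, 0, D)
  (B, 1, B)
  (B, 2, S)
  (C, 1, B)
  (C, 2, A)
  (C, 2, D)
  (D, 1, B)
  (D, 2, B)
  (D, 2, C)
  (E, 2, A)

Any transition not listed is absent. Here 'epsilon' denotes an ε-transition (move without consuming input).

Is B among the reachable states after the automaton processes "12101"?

Start in {S}.
Read '1': S→{B, D}; now {B, D}.
Read '2': B→{S}, D→{B, C}; now {S, B, C}.
Read '1': S→{B, D}, B→{B}, C→{B}; now {B, D}.
Read '0': B→{D}, D→∅; now {D}.
Read '1': D→{B}; now {B}.
State B is in {B}.

Yes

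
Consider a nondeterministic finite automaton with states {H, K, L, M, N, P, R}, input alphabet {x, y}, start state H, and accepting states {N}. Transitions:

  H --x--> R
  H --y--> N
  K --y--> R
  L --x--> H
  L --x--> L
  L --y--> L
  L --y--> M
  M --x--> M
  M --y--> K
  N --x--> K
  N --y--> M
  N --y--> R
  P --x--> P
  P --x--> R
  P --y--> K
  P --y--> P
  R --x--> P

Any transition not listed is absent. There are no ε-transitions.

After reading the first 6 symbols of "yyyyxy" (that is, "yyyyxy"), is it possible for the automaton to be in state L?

Start in {H}.
Read 'y': H→{N}; now {N}.
Read 'y': N→{M, R}; now {M, R}.
Read 'y': M→{K}, R→∅; now {K}.
Read 'y': K→{R}; now {R}.
Read 'x': R→{P}; now {P}.
Read 'y': P→{K, P}; now {K, P}.
State L is not in {K, P}.

No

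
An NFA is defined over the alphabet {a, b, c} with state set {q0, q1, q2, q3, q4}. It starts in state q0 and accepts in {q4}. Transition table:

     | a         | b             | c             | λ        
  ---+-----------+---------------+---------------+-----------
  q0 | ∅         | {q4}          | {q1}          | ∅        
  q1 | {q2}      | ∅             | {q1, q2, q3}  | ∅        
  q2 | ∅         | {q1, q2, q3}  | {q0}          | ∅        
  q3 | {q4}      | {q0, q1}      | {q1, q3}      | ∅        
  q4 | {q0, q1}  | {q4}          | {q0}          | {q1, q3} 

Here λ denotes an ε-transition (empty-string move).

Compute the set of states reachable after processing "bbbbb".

{q0, q1, q3, q4}

Start in {q0}.
Read 'b': q0→{q4}; union {q4}; ε-closure = {q1, q3, q4}.
Read 'b': q1→∅, q3→{q0, q1}, q4→{q4}; union {q0, q1, q4}; ε-closure = {q0, q1, q3, q4}.
Read 'b': q0→{q4}, q1→∅, q3→{q0, q1}, q4→{q4}; union {q0, q1, q4}; ε-closure = {q0, q1, q3, q4}.
Read 'b': q0→{q4}, q1→∅, q3→{q0, q1}, q4→{q4}; union {q0, q1, q4}; ε-closure = {q0, q1, q3, q4}.
Read 'b': q0→{q4}, q1→∅, q3→{q0, q1}, q4→{q4}; union {q0, q1, q4}; ε-closure = {q0, q1, q3, q4}.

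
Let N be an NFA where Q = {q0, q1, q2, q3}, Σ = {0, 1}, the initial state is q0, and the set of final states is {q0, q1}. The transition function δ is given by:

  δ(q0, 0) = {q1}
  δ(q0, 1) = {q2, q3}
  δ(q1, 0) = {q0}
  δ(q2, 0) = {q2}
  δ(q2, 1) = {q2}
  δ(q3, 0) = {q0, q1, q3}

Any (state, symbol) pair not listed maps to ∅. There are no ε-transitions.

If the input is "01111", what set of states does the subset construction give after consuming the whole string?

∅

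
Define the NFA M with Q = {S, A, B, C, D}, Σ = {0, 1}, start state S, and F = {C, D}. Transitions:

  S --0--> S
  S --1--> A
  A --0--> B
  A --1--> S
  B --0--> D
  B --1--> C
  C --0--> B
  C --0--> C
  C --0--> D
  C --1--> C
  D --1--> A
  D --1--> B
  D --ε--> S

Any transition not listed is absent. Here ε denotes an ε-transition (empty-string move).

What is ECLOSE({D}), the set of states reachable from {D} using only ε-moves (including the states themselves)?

{S, D}

Begin with {D}.
ε-move D → S; add S.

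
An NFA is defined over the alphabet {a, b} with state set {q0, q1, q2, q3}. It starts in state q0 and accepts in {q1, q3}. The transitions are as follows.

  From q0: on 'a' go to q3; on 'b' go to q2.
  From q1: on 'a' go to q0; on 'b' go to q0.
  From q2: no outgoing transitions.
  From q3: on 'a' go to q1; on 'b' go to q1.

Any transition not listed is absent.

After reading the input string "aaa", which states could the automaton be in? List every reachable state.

Start in {q0}.
Read 'a': q0→{q3}; now {q3}.
Read 'a': q3→{q1}; now {q1}.
Read 'a': q1→{q0}; now {q0}.

{q0}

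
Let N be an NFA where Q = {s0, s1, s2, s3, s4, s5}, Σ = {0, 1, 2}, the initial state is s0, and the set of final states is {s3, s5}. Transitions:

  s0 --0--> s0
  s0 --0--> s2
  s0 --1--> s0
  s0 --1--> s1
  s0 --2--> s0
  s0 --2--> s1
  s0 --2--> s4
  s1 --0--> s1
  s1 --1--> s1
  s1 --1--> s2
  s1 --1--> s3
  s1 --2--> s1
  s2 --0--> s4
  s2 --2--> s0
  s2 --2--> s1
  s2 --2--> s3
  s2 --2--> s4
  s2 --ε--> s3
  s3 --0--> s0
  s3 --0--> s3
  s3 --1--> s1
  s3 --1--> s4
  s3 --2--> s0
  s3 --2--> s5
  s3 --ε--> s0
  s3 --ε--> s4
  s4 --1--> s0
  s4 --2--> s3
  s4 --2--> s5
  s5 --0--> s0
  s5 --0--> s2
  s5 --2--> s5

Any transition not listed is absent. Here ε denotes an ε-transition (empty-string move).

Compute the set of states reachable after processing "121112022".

Start in {s0}.
Read '1': s0→{s0, s1}; now {s0, s1}.
Read '2': s0→{s0, s1, s4}, s1→{s1}; now {s0, s1, s4}.
Read '1': s0→{s0, s1}, s1→{s1, s2, s3}, s4→{s0}; union {s0, s1, s2, s3}; ε-closure = {s0, s1, s2, s3, s4}.
Read '1': s0→{s0, s1}, s1→{s1, s2, s3}, s2→∅, s3→{s1, s4}, s4→{s0}; now {s0, s1, s2, s3, s4}.
Read '1': s0→{s0, s1}, s1→{s1, s2, s3}, s2→∅, s3→{s1, s4}, s4→{s0}; now {s0, s1, s2, s3, s4}.
Read '2': s0→{s0, s1, s4}, s1→{s1}, s2→{s0, s1, s3, s4}, s3→{s0, s5}, s4→{s3, s5}; now {s0, s1, s3, s4, s5}.
Read '0': s0→{s0, s2}, s1→{s1}, s3→{s0, s3}, s4→∅, s5→{s0, s2}; union {s0, s1, s2, s3}; ε-closure = {s0, s1, s2, s3, s4}.
Read '2': s0→{s0, s1, s4}, s1→{s1}, s2→{s0, s1, s3, s4}, s3→{s0, s5}, s4→{s3, s5}; now {s0, s1, s3, s4, s5}.
Read '2': s0→{s0, s1, s4}, s1→{s1}, s3→{s0, s5}, s4→{s3, s5}, s5→{s5}; now {s0, s1, s3, s4, s5}.

{s0, s1, s3, s4, s5}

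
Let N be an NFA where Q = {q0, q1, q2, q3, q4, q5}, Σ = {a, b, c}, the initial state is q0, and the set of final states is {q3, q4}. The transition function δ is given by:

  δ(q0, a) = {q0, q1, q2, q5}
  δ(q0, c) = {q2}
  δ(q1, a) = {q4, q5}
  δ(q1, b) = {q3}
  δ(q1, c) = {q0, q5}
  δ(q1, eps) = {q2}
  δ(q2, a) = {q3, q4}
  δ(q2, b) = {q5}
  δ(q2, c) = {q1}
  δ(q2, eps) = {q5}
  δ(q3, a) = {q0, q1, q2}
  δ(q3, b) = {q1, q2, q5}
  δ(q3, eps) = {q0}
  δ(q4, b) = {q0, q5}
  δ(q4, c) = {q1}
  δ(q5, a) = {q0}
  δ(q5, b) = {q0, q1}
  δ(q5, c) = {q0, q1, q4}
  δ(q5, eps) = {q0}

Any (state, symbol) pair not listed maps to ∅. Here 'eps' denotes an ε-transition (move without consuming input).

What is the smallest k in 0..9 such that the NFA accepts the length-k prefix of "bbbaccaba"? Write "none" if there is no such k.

Start in {q0}.
Read 'b': q0→∅; now ∅.
The set is empty and remains empty for the remaining 8 symbols.
No reachable set along the way intersects F.

none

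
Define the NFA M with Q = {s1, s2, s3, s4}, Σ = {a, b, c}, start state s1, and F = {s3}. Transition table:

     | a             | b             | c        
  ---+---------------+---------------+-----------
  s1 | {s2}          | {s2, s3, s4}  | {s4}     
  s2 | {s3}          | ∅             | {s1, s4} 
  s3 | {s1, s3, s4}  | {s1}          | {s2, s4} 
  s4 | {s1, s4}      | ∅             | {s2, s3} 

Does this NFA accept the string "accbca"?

No

Start in {s1}.
Read 'a': s1→{s2}; now {s2}.
Read 'c': s2→{s1, s4}; now {s1, s4}.
Read 'c': s1→{s4}, s4→{s2, s3}; now {s2, s3, s4}.
Read 'b': s2→∅, s3→{s1}, s4→∅; now {s1}.
Read 'c': s1→{s4}; now {s4}.
Read 'a': s4→{s1, s4}; now {s1, s4}.
The final set {s1, s4} contains no accepting state.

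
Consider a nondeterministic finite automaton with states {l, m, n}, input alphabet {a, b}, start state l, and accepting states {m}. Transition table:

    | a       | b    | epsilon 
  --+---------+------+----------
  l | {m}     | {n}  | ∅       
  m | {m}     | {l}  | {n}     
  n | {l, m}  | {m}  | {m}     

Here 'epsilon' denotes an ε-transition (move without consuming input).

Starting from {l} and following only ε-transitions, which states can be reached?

{l}

Begin with {l}.
No ε-moves leave this set, so the closure equals the set itself.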